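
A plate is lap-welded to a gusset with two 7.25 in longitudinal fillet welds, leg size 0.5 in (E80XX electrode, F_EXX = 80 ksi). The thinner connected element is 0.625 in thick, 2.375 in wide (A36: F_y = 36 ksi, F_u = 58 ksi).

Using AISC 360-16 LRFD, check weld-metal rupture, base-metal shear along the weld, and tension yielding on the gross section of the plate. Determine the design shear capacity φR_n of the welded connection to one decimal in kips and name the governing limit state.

Weld metal: throat = 0.707×0.5 = 0.3535 in, L = 2×7.25 = 14.5 in. φR_n = 0.75 × 0.6 × 80 × 0.3535 × 14.5 = 184.5 kips.
Base metal shear (0.625 in plate): yield φR_n = 1.0×0.6×36×0.625×14.5 = 195.8 kips; rupture φR_n = 0.75×0.6×58×0.625×14.5 = 236.5 kips; take 195.8 kips (yield).
Tension yield (gross): A_g = 2.375×0.625 = 1.4844 in². φR_n = 0.90 × 36 × 1.4844 = 48.1 kips.
Governing: min(184.5, 195.8, 48.1) = 48.1 kips → gross-section yield.

48.1 kips (gross-section yield governs)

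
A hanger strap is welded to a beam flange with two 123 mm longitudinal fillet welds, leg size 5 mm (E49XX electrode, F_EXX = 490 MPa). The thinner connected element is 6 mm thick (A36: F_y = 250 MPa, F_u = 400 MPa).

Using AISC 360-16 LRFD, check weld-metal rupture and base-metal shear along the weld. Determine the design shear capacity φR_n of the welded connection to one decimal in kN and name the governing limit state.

Weld metal: throat = 0.707×5 = 3.535 mm, L = 2×123 = 246 mm. φR_n = 0.75 × 0.6 × 490 × 3.535 × 246 = 191.7 kN.
Base metal shear (6 mm plate): yield φR_n = 1.0×0.6×250×6×246 = 221.4 kN; rupture φR_n = 0.75×0.6×400×6×246 = 265.7 kN; take 221.4 kN (yield).
Governing: min(191.7, 221.4) = 191.7 kN → weld metal.

191.7 kN (weld metal governs)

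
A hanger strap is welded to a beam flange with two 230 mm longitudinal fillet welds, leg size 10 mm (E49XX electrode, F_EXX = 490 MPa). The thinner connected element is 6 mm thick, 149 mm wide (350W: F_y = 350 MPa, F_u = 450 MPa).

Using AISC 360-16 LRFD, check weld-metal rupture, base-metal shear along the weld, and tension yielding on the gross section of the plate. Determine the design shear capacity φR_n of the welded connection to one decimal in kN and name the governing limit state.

Weld metal: throat = 0.707×10 = 7.07 mm, L = 2×230 = 460 mm. φR_n = 0.75 × 0.6 × 490 × 7.07 × 460 = 717.1 kN.
Base metal shear (6 mm plate): yield φR_n = 1.0×0.6×350×6×460 = 579.6 kN; rupture φR_n = 0.75×0.6×450×6×460 = 558.9 kN; take 558.9 kN (rupture).
Tension yield (gross): A_g = 149×6 = 894 mm². φR_n = 0.90 × 350 × 894 = 281.6 kN.
Governing: min(717.1, 558.9, 281.6) = 281.6 kN → gross-section yield.

281.6 kN (gross-section yield governs)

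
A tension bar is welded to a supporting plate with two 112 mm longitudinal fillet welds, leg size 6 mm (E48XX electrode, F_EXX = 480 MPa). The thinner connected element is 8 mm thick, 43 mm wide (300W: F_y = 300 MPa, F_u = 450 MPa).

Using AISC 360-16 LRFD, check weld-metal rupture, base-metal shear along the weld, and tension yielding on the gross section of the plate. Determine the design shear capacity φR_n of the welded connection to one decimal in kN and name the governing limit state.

92.9 kN (gross-section yield governs)

Weld metal: throat = 0.707×6 = 4.242 mm, L = 2×112 = 224 mm. φR_n = 0.75 × 0.6 × 480 × 4.242 × 224 = 205.2 kN.
Base metal shear (8 mm plate): yield φR_n = 1.0×0.6×300×8×224 = 322.6 kN; rupture φR_n = 0.75×0.6×450×8×224 = 362.9 kN; take 322.6 kN (yield).
Tension yield (gross): A_g = 43×8 = 344 mm². φR_n = 0.90 × 300 × 344 = 92.9 kN.
Governing: min(205.2, 322.6, 92.9) = 92.9 kN → gross-section yield.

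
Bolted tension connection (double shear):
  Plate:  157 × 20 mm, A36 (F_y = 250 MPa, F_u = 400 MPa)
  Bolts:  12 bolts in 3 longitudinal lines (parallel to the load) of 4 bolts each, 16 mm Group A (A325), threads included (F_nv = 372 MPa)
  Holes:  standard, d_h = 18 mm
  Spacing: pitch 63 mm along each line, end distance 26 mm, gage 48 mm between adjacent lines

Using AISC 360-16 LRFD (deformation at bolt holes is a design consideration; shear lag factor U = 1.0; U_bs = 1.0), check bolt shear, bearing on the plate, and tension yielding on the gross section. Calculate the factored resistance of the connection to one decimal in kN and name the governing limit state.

Bolt shear: A_b = π(16)²/4 = 201.06 mm². φR_n = 0.75 × 372 × 201.06 × 12 × 2 = 1346.3 kN.
Bearing (20 mm plate, F_u = 400 MPa): end bolts L_c = 26 − 18/2 = 17, R_n = min(1.2×17×20×400, 2.4×16×20×400) = 163.2 kN/bolt; interior L_c = 63 − 18 = 45, R_n = 307.2 kN/bolt. φR_n = 0.75 × (3×163.2 + 9×307.2) = 2440.8 kN.
Tension yield (gross): A_g = 157×20 = 3140 mm². φR_n = 0.90 × 250 × 3140 = 706.5 kN.
Governing: min(1346.3, 2440.8, 706.5) = 706.5 kN → gross-section yield.

706.5 kN (gross-section yield governs)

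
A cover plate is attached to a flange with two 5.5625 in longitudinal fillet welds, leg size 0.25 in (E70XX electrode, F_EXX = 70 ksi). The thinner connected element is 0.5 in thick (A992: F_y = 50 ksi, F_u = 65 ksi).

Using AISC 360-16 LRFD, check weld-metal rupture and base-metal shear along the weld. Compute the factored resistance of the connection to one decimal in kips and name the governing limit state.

Weld metal: throat = 0.707×0.25 = 0.17675 in, L = 2×5.5625 = 11.125 in. φR_n = 0.75 × 0.6 × 70 × 0.17675 × 11.125 = 61.9 kips.
Base metal shear (0.5 in plate): yield φR_n = 1.0×0.6×50×0.5×11.125 = 166.9 kips; rupture φR_n = 0.75×0.6×65×0.5×11.125 = 162.7 kips; take 162.7 kips (rupture).
Governing: min(61.9, 162.7) = 61.9 kips → weld metal.

61.9 kips (weld metal governs)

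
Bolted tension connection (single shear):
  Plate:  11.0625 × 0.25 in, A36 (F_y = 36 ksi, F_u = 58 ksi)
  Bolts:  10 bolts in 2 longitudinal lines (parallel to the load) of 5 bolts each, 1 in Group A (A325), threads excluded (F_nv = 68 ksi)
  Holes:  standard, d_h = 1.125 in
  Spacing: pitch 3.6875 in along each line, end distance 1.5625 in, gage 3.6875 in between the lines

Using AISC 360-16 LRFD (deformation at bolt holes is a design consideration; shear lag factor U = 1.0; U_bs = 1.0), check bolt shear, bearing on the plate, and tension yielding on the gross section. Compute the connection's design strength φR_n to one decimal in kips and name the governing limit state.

Bolt shear: A_b = π(1)²/4 = 0.7854 in². φR_n = 0.75 × 68 × 0.7854 × 10 × 1 = 400.6 kips.
Bearing (0.25 in plate, F_u = 58 ksi): end bolts L_c = 1.5625 − 1.125/2 = 1, R_n = min(1.2×1×0.25×58, 2.4×1×0.25×58) = 17.4 kips/bolt; interior L_c = 3.6875 − 1.125 = 2.5625, R_n = 34.8 kips/bolt. φR_n = 0.75 × (2×17.4 + 8×34.8) = 234.9 kips.
Tension yield (gross): A_g = 11.0625×0.25 = 2.7656 in². φR_n = 0.90 × 36 × 2.7656 = 89.6 kips.
Governing: min(400.6, 234.9, 89.6) = 89.6 kips → gross-section yield.

89.6 kips (gross-section yield governs)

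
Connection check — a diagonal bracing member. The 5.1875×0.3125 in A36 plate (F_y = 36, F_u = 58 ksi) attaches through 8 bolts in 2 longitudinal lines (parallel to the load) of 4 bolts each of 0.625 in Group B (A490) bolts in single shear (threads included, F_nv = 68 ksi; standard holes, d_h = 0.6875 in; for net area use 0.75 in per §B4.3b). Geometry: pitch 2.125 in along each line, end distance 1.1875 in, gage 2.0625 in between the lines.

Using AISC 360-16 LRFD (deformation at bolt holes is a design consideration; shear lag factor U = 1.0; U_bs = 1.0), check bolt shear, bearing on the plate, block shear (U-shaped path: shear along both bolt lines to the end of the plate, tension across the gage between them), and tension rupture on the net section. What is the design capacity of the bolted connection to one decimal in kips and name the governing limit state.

Bolt shear: A_b = π(0.625)²/4 = 0.3068 in². φR_n = 0.75 × 68 × 0.3068 × 8 × 1 = 125.2 kips.
Bearing (0.3125 in plate, F_u = 58 ksi): end bolts L_c = 1.1875 − 0.6875/2 = 0.84375, R_n = min(1.2×0.84375×0.3125×58, 2.4×0.625×0.3125×58) = 18.352 kips/bolt; interior L_c = 2.125 − 0.6875 = 1.4375, R_n = 27.188 kips/bolt. φR_n = 0.75 × (2×18.352 + 6×27.188) = 149.9 kips.
Block shear: shear path 2×[1.1875+3×2.125] = 2×7.5625 in, A_gv = 4.7266, A_nv = 2×(7.5625 − 3.5×0.75)×0.3125 = 3.0859 in²; tension across gage: (2.0625 − 1×0.75)×0.3125 = 0.41016 in². R_n = min(0.6×58×3.0859, 0.6×36×4.7266) + 1.0×58×0.41016 = min(107.39, 102.09) + 23.789 = 125.88 kips. φR_n = 0.75 × 125.88 = 94.4 kips.
Tension rupture (net): A_n = (5.1875 − 2×0.75)×0.3125 = 1.1523 in² (U = 1.0, A_e = A_n). φR_n = 0.75 × 58 × 1.1523 = 50.1 kips.
Governing: min(125.2, 149.9, 94.4, 50.1) = 50.1 kips → net-section rupture.

50.1 kips (net-section rupture governs)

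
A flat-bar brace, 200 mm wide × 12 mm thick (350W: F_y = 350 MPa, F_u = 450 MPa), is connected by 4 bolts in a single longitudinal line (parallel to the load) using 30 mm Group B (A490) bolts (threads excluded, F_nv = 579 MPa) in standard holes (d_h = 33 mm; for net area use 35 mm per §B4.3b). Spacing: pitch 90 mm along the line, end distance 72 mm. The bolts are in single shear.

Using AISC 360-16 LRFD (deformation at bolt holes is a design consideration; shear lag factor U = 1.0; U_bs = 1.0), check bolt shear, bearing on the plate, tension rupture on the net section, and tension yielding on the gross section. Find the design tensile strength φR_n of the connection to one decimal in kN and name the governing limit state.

Bolt shear: A_b = π(30)²/4 = 706.86 mm². φR_n = 0.75 × 579 × 706.86 × 4 × 1 = 1227.8 kN.
Bearing (12 mm plate, F_u = 450 MPa): end bolts L_c = 72 − 33/2 = 55.5, R_n = min(1.2×55.5×12×450, 2.4×30×12×450) = 359.64 kN/bolt; interior L_c = 90 − 33 = 57, R_n = 369.36 kN/bolt. φR_n = 0.75 × (1×359.64 + 3×369.36) = 1100.8 kN.
Tension rupture (net): A_n = (200 − 1×35)×12 = 1980 mm² (U = 1.0, A_e = A_n). φR_n = 0.75 × 450 × 1980 = 668.3 kN.
Tension yield (gross): A_g = 200×12 = 2400 mm². φR_n = 0.90 × 350 × 2400 = 756.0 kN.
Governing: min(1227.8, 1100.8, 668.3, 756.0) = 668.3 kN → net-section rupture.

668.3 kN (net-section rupture governs)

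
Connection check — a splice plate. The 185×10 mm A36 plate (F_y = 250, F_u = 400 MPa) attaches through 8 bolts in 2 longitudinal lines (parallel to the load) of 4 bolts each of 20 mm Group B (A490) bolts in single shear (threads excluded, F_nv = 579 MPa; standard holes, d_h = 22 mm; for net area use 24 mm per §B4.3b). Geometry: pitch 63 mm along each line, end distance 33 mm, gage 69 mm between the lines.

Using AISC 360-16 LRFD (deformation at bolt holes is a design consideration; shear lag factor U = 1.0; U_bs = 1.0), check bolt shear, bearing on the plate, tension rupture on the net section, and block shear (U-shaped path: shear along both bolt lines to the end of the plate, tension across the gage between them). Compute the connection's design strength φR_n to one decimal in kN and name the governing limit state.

411.0 kN (net-section rupture governs)

Bolt shear: A_b = π(20)²/4 = 314.16 mm². φR_n = 0.75 × 579 × 314.16 × 8 × 1 = 1091.4 kN.
Bearing (10 mm plate, F_u = 400 MPa): end bolts L_c = 33 − 22/2 = 22, R_n = min(1.2×22×10×400, 2.4×20×10×400) = 105.6 kN/bolt; interior L_c = 63 − 22 = 41, R_n = 192 kN/bolt. φR_n = 0.75 × (2×105.6 + 6×192) = 1022.4 kN.
Tension rupture (net): A_n = (185 − 2×24)×10 = 1370 mm² (U = 1.0, A_e = A_n). φR_n = 0.75 × 400 × 1370 = 411.0 kN.
Block shear: shear path 2×[33+3×63] = 2×222 mm, A_gv = 4440, A_nv = 2×(222 − 3.5×24)×10 = 2760 mm²; tension across gage: (69 − 1×24)×10 = 450 mm². R_n = min(0.6×400×2760, 0.6×250×4440) + 1.0×400×450 = min(662.4, 666) + 180 = 842.4 kN. φR_n = 0.75 × 842.4 = 631.8 kN.
Governing: min(1091.4, 1022.4, 411.0, 631.8) = 411.0 kN → net-section rupture.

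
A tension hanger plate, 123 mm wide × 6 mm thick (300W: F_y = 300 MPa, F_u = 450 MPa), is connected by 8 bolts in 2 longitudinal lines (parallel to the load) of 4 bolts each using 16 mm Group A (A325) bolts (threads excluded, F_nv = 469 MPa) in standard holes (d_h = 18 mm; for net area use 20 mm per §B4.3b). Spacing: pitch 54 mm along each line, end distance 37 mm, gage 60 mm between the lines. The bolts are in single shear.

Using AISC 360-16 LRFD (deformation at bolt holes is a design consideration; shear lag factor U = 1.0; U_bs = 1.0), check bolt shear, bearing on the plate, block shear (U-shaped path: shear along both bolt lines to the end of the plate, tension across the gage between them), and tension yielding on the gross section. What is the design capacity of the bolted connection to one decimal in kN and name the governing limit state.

199.3 kN (gross-section yield governs)

Bolt shear: A_b = π(16)²/4 = 201.06 mm². φR_n = 0.75 × 469 × 201.06 × 8 × 1 = 565.8 kN.
Bearing (6 mm plate, F_u = 450 MPa): end bolts L_c = 37 − 18/2 = 28, R_n = min(1.2×28×6×450, 2.4×16×6×450) = 90.72 kN/bolt; interior L_c = 54 − 18 = 36, R_n = 103.68 kN/bolt. φR_n = 0.75 × (2×90.72 + 6×103.68) = 602.6 kN.
Block shear: shear path 2×[37+3×54] = 2×199 mm, A_gv = 2388, A_nv = 2×(199 − 3.5×20)×6 = 1548 mm²; tension across gage: (60 − 1×20)×6 = 240 mm². R_n = min(0.6×450×1548, 0.6×300×2388) + 1.0×450×240 = min(417.96, 429.84) + 108 = 525.96 kN. φR_n = 0.75 × 525.96 = 394.5 kN.
Tension yield (gross): A_g = 123×6 = 738 mm². φR_n = 0.90 × 300 × 738 = 199.3 kN.
Governing: min(565.8, 602.6, 394.5, 199.3) = 199.3 kN → gross-section yield.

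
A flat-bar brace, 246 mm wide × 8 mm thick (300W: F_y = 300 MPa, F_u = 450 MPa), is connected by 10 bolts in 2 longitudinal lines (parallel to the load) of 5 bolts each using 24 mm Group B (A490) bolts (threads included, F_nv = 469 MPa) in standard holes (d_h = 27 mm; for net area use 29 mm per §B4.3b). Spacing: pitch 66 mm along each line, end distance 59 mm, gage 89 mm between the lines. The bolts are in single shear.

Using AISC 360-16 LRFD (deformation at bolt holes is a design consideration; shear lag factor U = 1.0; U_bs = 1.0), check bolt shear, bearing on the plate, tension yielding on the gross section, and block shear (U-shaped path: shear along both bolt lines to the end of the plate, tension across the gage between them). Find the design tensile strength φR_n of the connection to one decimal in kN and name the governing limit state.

531.4 kN (gross-section yield governs)

Bolt shear: A_b = π(24)²/4 = 452.39 mm². φR_n = 0.75 × 469 × 452.39 × 10 × 1 = 1591.3 kN.
Bearing (8 mm plate, F_u = 450 MPa): end bolts L_c = 59 − 27/2 = 45.5, R_n = min(1.2×45.5×8×450, 2.4×24×8×450) = 196.56 kN/bolt; interior L_c = 66 − 27 = 39, R_n = 168.48 kN/bolt. φR_n = 0.75 × (2×196.56 + 8×168.48) = 1305.7 kN.
Tension yield (gross): A_g = 246×8 = 1968 mm². φR_n = 0.90 × 300 × 1968 = 531.4 kN.
Block shear: shear path 2×[59+4×66] = 2×323 mm, A_gv = 5168, A_nv = 2×(323 − 4.5×29)×8 = 3080 mm²; tension across gage: (89 − 1×29)×8 = 480 mm². R_n = min(0.6×450×3080, 0.6×300×5168) + 1.0×450×480 = min(831.6, 930.24) + 216 = 1047.6 kN. φR_n = 0.75 × 1047.6 = 785.7 kN.
Governing: min(1591.3, 1305.7, 531.4, 785.7) = 531.4 kN → gross-section yield.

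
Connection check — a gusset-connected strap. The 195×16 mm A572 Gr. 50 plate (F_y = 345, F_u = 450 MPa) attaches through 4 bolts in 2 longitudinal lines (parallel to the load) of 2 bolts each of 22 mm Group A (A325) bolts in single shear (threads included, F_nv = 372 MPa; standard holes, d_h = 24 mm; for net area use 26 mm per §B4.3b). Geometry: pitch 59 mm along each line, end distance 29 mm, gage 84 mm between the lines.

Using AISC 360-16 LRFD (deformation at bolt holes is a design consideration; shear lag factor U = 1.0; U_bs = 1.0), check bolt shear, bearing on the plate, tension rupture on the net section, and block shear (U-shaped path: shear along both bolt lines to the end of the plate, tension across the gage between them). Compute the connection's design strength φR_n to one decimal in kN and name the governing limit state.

Bolt shear: A_b = π(22)²/4 = 380.13 mm². φR_n = 0.75 × 372 × 380.13 × 4 × 1 = 424.2 kN.
Bearing (16 mm plate, F_u = 450 MPa): end bolts L_c = 29 − 24/2 = 17, R_n = min(1.2×17×16×450, 2.4×22×16×450) = 146.88 kN/bolt; interior L_c = 59 − 24 = 35, R_n = 302.4 kN/bolt. φR_n = 0.75 × (2×146.88 + 2×302.4) = 673.9 kN.
Tension rupture (net): A_n = (195 − 2×26)×16 = 2288 mm² (U = 1.0, A_e = A_n). φR_n = 0.75 × 450 × 2288 = 772.2 kN.
Block shear: shear path 2×[29+1×59] = 2×88 mm, A_gv = 2816, A_nv = 2×(88 − 1.5×26)×16 = 1568 mm²; tension across gage: (84 − 1×26)×16 = 928 mm². R_n = min(0.6×450×1568, 0.6×345×2816) + 1.0×450×928 = min(423.36, 582.91) + 417.6 = 840.96 kN. φR_n = 0.75 × 840.96 = 630.7 kN.
Governing: min(424.2, 673.9, 772.2, 630.7) = 424.2 kN → bolt shear.

424.2 kN (bolt shear governs)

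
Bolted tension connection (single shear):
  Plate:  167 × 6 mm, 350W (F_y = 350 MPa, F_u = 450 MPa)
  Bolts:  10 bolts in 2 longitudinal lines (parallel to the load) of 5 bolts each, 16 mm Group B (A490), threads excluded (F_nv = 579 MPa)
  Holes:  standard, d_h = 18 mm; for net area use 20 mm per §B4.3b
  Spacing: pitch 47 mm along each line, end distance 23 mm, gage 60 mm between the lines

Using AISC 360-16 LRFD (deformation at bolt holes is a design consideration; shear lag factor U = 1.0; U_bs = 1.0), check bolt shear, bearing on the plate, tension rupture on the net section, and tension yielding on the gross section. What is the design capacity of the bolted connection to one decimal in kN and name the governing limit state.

Bolt shear: A_b = π(16)²/4 = 201.06 mm². φR_n = 0.75 × 579 × 201.06 × 10 × 1 = 873.1 kN.
Bearing (6 mm plate, F_u = 450 MPa): end bolts L_c = 23 − 18/2 = 14, R_n = min(1.2×14×6×450, 2.4×16×6×450) = 45.36 kN/bolt; interior L_c = 47 − 18 = 29, R_n = 93.96 kN/bolt. φR_n = 0.75 × (2×45.36 + 8×93.96) = 631.8 kN.
Tension rupture (net): A_n = (167 − 2×20)×6 = 762 mm² (U = 1.0, A_e = A_n). φR_n = 0.75 × 450 × 762 = 257.2 kN.
Tension yield (gross): A_g = 167×6 = 1002 mm². φR_n = 0.90 × 350 × 1002 = 315.6 kN.
Governing: min(873.1, 631.8, 257.2, 315.6) = 257.2 kN → net-section rupture.

257.2 kN (net-section rupture governs)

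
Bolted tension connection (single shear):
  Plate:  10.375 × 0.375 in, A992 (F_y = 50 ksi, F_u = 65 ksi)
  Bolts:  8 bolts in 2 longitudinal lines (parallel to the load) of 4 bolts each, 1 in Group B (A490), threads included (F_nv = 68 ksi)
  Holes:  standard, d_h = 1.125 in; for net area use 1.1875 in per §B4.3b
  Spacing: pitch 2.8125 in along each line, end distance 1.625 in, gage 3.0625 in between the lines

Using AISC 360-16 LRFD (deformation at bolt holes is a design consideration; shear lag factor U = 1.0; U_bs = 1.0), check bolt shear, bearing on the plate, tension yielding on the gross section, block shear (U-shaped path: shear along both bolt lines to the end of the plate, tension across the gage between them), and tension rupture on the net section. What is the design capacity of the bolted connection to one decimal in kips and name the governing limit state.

146.3 kips (net-section rupture governs)

Bolt shear: A_b = π(1)²/4 = 0.7854 in². φR_n = 0.75 × 68 × 0.7854 × 8 × 1 = 320.4 kips.
Bearing (0.375 in plate, F_u = 65 ksi): end bolts L_c = 1.625 − 1.125/2 = 1.0625, R_n = min(1.2×1.0625×0.375×65, 2.4×1×0.375×65) = 31.078 kips/bolt; interior L_c = 2.8125 − 1.125 = 1.6875, R_n = 49.359 kips/bolt. φR_n = 0.75 × (2×31.078 + 6×49.359) = 268.7 kips.
Tension yield (gross): A_g = 10.375×0.375 = 3.8906 in². φR_n = 0.90 × 50 × 3.8906 = 175.1 kips.
Block shear: shear path 2×[1.625+3×2.8125] = 2×10.0625 in, A_gv = 7.5469, A_nv = 2×(10.0625 − 3.5×1.1875)×0.375 = 4.4297 in²; tension across gage: (3.0625 − 1×1.1875)×0.375 = 0.70313 in². R_n = min(0.6×65×4.4297, 0.6×50×7.5469) + 1.0×65×0.70313 = min(172.76, 226.41) + 45.703 = 218.46 kips. φR_n = 0.75 × 218.46 = 163.8 kips.
Tension rupture (net): A_n = (10.375 − 2×1.1875)×0.375 = 3 in² (U = 1.0, A_e = A_n). φR_n = 0.75 × 65 × 3 = 146.3 kips.
Governing: min(320.4, 268.7, 175.1, 163.8, 146.3) = 146.3 kips → net-section rupture.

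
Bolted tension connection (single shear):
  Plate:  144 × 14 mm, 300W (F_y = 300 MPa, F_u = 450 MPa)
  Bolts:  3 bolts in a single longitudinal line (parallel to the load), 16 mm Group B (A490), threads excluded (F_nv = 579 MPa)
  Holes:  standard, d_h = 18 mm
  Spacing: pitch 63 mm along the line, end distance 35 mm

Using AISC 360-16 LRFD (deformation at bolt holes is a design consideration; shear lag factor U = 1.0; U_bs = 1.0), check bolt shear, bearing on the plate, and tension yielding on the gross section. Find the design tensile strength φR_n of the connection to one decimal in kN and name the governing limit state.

261.9 kN (bolt shear governs)

Bolt shear: A_b = π(16)²/4 = 201.06 mm². φR_n = 0.75 × 579 × 201.06 × 3 × 1 = 261.9 kN.
Bearing (14 mm plate, F_u = 450 MPa): end bolts L_c = 35 − 18/2 = 26, R_n = min(1.2×26×14×450, 2.4×16×14×450) = 196.56 kN/bolt; interior L_c = 63 − 18 = 45, R_n = 241.92 kN/bolt. φR_n = 0.75 × (1×196.56 + 2×241.92) = 510.3 kN.
Tension yield (gross): A_g = 144×14 = 2016 mm². φR_n = 0.90 × 300 × 2016 = 544.3 kN.
Governing: min(261.9, 510.3, 544.3) = 261.9 kN → bolt shear.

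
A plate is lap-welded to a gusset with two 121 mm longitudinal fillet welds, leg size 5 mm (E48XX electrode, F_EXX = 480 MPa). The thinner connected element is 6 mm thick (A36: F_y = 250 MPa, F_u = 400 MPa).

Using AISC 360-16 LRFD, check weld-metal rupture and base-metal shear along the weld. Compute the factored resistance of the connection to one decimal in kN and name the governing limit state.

Weld metal: throat = 0.707×5 = 3.535 mm, L = 2×121 = 242 mm. φR_n = 0.75 × 0.6 × 480 × 3.535 × 242 = 184.8 kN.
Base metal shear (6 mm plate): yield φR_n = 1.0×0.6×250×6×242 = 217.8 kN; rupture φR_n = 0.75×0.6×400×6×242 = 261.4 kN; take 217.8 kN (yield).
Governing: min(184.8, 217.8) = 184.8 kN → weld metal.

184.8 kN (weld metal governs)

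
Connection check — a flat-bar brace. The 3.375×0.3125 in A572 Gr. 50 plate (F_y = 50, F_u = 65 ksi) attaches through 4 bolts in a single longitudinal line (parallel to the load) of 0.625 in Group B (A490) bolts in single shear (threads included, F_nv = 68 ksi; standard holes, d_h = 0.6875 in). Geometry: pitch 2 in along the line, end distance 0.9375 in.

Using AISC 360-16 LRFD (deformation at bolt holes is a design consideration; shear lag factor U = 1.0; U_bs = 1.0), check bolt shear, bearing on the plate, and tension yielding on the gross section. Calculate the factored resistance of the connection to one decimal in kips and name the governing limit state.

Bolt shear: A_b = π(0.625)²/4 = 0.3068 in². φR_n = 0.75 × 68 × 0.3068 × 4 × 1 = 62.6 kips.
Bearing (0.3125 in plate, F_u = 65 ksi): end bolts L_c = 0.9375 − 0.6875/2 = 0.59375, R_n = min(1.2×0.59375×0.3125×65, 2.4×0.625×0.3125×65) = 14.473 kips/bolt; interior L_c = 2 − 0.6875 = 1.3125, R_n = 30.469 kips/bolt. φR_n = 0.75 × (1×14.473 + 3×30.469) = 79.4 kips.
Tension yield (gross): A_g = 3.375×0.3125 = 1.0547 in². φR_n = 0.90 × 50 × 1.0547 = 47.5 kips.
Governing: min(62.6, 79.4, 47.5) = 47.5 kips → gross-section yield.

47.5 kips (gross-section yield governs)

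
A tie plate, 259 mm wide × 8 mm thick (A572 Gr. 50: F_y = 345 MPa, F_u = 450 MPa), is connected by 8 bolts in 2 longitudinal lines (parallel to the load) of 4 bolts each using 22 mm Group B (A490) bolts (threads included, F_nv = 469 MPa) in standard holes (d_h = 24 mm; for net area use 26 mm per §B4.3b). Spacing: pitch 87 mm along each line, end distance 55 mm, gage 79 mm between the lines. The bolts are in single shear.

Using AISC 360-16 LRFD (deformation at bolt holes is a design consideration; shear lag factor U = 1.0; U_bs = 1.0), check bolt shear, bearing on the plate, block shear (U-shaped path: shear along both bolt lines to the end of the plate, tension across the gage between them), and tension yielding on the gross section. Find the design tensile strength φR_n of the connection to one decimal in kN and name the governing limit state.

643.4 kN (gross-section yield governs)

Bolt shear: A_b = π(22)²/4 = 380.13 mm². φR_n = 0.75 × 469 × 380.13 × 8 × 1 = 1069.7 kN.
Bearing (8 mm plate, F_u = 450 MPa): end bolts L_c = 55 − 24/2 = 43, R_n = min(1.2×43×8×450, 2.4×22×8×450) = 185.76 kN/bolt; interior L_c = 87 − 24 = 63, R_n = 190.08 kN/bolt. φR_n = 0.75 × (2×185.76 + 6×190.08) = 1134.0 kN.
Block shear: shear path 2×[55+3×87] = 2×316 mm, A_gv = 5056, A_nv = 2×(316 − 3.5×26)×8 = 3600 mm²; tension across gage: (79 − 1×26)×8 = 424 mm². R_n = min(0.6×450×3600, 0.6×345×5056) + 1.0×450×424 = min(972, 1046.6) + 190.8 = 1162.8 kN. φR_n = 0.75 × 1162.8 = 872.1 kN.
Tension yield (gross): A_g = 259×8 = 2072 mm². φR_n = 0.90 × 345 × 2072 = 643.4 kN.
Governing: min(1069.7, 1134.0, 872.1, 643.4) = 643.4 kN → gross-section yield.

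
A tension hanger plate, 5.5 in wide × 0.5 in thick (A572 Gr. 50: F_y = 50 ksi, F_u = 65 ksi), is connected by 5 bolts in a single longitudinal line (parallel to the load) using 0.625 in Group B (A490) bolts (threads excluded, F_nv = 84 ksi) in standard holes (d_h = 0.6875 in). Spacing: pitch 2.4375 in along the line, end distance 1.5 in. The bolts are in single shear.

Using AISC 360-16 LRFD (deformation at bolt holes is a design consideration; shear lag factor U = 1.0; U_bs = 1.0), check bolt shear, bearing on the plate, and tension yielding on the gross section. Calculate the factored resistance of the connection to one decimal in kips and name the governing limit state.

96.6 kips (bolt shear governs)

Bolt shear: A_b = π(0.625)²/4 = 0.3068 in². φR_n = 0.75 × 84 × 0.3068 × 5 × 1 = 96.6 kips.
Bearing (0.5 in plate, F_u = 65 ksi): end bolts L_c = 1.5 − 0.6875/2 = 1.15625, R_n = min(1.2×1.15625×0.5×65, 2.4×0.625×0.5×65) = 45.094 kips/bolt; interior L_c = 2.4375 − 0.6875 = 1.75, R_n = 48.75 kips/bolt. φR_n = 0.75 × (1×45.094 + 4×48.75) = 180.1 kips.
Tension yield (gross): A_g = 5.5×0.5 = 2.75 in². φR_n = 0.90 × 50 × 2.75 = 123.8 kips.
Governing: min(96.6, 180.1, 123.8) = 96.6 kips → bolt shear.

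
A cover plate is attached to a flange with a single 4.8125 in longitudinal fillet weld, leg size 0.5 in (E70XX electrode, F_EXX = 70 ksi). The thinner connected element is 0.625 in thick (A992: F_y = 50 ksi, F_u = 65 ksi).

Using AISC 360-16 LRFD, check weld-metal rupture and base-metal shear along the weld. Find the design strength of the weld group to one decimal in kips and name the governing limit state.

53.6 kips (weld metal governs)

Weld metal: throat = 0.707×0.5 = 0.3535 in, L = 4.8125 in. φR_n = 0.75 × 0.6 × 70 × 0.3535 × 4.8125 = 53.6 kips.
Base metal shear (0.625 in plate): yield φR_n = 1.0×0.6×50×0.625×4.8125 = 90.2 kips; rupture φR_n = 0.75×0.6×65×0.625×4.8125 = 88.0 kips; take 88.0 kips (rupture).
Governing: min(53.6, 88.0) = 53.6 kips → weld metal.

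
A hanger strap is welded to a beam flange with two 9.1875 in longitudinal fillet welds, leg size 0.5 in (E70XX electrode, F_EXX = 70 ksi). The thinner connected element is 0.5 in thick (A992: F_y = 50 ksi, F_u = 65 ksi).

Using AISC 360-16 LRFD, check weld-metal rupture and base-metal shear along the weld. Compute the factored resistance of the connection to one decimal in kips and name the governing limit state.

204.6 kips (weld metal governs)

Weld metal: throat = 0.707×0.5 = 0.3535 in, L = 2×9.1875 = 18.375 in. φR_n = 0.75 × 0.6 × 70 × 0.3535 × 18.375 = 204.6 kips.
Base metal shear (0.5 in plate): yield φR_n = 1.0×0.6×50×0.5×18.375 = 275.6 kips; rupture φR_n = 0.75×0.6×65×0.5×18.375 = 268.7 kips; take 268.7 kips (rupture).
Governing: min(204.6, 268.7) = 204.6 kips → weld metal.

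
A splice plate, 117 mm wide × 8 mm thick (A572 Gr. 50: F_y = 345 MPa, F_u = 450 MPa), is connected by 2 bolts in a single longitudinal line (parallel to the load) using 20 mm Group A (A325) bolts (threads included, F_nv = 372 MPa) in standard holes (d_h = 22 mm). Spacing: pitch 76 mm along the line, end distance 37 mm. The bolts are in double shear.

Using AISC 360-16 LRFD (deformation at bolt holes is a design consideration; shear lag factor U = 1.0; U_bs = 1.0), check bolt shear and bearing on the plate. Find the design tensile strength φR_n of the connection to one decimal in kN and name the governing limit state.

Bolt shear: A_b = π(20)²/4 = 314.16 mm². φR_n = 0.75 × 372 × 314.16 × 2 × 2 = 350.6 kN.
Bearing (8 mm plate, F_u = 450 MPa): end bolts L_c = 37 − 22/2 = 26, R_n = min(1.2×26×8×450, 2.4×20×8×450) = 112.32 kN/bolt; interior L_c = 76 − 22 = 54, R_n = 172.8 kN/bolt. φR_n = 0.75 × (1×112.32 + 1×172.8) = 213.8 kN.
Governing: min(350.6, 213.8) = 213.8 kN → bearing.

213.8 kN (bearing governs)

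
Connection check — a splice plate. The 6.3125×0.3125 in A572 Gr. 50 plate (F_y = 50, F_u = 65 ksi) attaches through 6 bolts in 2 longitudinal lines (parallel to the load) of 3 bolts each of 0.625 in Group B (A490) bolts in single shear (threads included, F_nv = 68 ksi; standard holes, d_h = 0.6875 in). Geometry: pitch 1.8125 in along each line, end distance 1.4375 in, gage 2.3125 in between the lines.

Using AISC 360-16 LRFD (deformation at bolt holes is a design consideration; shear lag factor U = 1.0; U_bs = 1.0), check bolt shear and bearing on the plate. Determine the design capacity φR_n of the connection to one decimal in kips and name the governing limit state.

93.9 kips (bolt shear governs)

Bolt shear: A_b = π(0.625)²/4 = 0.3068 in². φR_n = 0.75 × 68 × 0.3068 × 6 × 1 = 93.9 kips.
Bearing (0.3125 in plate, F_u = 65 ksi): end bolts L_c = 1.4375 − 0.6875/2 = 1.09375, R_n = min(1.2×1.09375×0.3125×65, 2.4×0.625×0.3125×65) = 26.66 kips/bolt; interior L_c = 1.8125 − 0.6875 = 1.125, R_n = 27.422 kips/bolt. φR_n = 0.75 × (2×26.66 + 4×27.422) = 122.3 kips.
Governing: min(93.9, 122.3) = 93.9 kips → bolt shear.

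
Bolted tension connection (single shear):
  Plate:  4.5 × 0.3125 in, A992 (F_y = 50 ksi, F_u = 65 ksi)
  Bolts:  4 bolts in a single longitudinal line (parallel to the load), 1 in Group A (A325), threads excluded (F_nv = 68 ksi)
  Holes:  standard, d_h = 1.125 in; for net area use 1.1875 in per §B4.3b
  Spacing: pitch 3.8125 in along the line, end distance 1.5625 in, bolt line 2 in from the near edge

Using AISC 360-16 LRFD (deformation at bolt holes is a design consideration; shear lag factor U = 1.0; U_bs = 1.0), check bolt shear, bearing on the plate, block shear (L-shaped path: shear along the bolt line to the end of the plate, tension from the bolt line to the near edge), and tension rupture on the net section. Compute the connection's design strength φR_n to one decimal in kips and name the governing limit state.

Bolt shear: A_b = π(1)²/4 = 0.7854 in². φR_n = 0.75 × 68 × 0.7854 × 4 × 1 = 160.2 kips.
Bearing (0.3125 in plate, F_u = 65 ksi): end bolts L_c = 1.5625 − 1.125/2 = 1, R_n = min(1.2×1×0.3125×65, 2.4×1×0.3125×65) = 24.375 kips/bolt; interior L_c = 3.8125 − 1.125 = 2.6875, R_n = 48.75 kips/bolt. φR_n = 0.75 × (1×24.375 + 3×48.75) = 128.0 kips.
Block shear: shear path 1×[1.5625+3×3.8125] = 1×13 in, A_gv = 4.0625, A_nv = 1×(13 − 3.5×1.1875)×0.3125 = 2.7637 in²; tension to near edge: (2 − 0.5×1.1875)×0.3125 = 0.43945 in². R_n = min(0.6×65×2.7637, 0.6×50×4.0625) + 1.0×65×0.43945 = min(107.78, 121.88) + 28.564 = 136.34 kips. φR_n = 0.75 × 136.34 = 102.3 kips.
Tension rupture (net): A_n = (4.5 − 1×1.1875)×0.3125 = 1.0352 in² (U = 1.0, A_e = A_n). φR_n = 0.75 × 65 × 1.0352 = 50.5 kips.
Governing: min(160.2, 128.0, 102.3, 50.5) = 50.5 kips → net-section rupture.

50.5 kips (net-section rupture governs)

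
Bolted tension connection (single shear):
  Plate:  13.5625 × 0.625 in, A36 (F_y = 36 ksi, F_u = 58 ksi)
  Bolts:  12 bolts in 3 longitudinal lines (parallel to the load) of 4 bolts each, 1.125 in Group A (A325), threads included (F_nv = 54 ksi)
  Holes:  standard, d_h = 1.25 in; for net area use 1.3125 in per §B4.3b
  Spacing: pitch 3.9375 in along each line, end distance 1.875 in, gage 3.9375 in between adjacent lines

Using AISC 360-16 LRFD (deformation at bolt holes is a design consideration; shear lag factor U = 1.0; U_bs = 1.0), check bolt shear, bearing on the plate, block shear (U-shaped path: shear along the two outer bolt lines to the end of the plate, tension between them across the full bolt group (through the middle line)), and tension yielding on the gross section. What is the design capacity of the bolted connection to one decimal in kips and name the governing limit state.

Bolt shear: A_b = π(1.125)²/4 = 0.99402 in². φR_n = 0.75 × 54 × 0.99402 × 12 × 1 = 483.1 kips.
Bearing (0.625 in plate, F_u = 58 ksi): end bolts L_c = 1.875 − 1.25/2 = 1.25, R_n = min(1.2×1.25×0.625×58, 2.4×1.125×0.625×58) = 54.375 kips/bolt; interior L_c = 3.9375 − 1.25 = 2.6875, R_n = 97.875 kips/bolt. φR_n = 0.75 × (3×54.375 + 9×97.875) = 783.0 kips.
Block shear: shear path 2×[1.875+3×3.9375] = 2×13.6875 in, A_gv = 17.109, A_nv = 2×(13.6875 − 3.5×1.3125)×0.625 = 11.367 in²; tension across gage: (7.875 − 2×1.3125)×0.625 = 3.2813 in². R_n = min(0.6×58×11.367, 0.6×36×17.109) + 1.0×58×3.2813 = min(395.57, 369.55) + 190.32 = 559.87 kips. φR_n = 0.75 × 559.87 = 419.9 kips.
Tension yield (gross): A_g = 13.5625×0.625 = 8.4766 in². φR_n = 0.90 × 36 × 8.4766 = 274.6 kips.
Governing: min(483.1, 783.0, 419.9, 274.6) = 274.6 kips → gross-section yield.

274.6 kips (gross-section yield governs)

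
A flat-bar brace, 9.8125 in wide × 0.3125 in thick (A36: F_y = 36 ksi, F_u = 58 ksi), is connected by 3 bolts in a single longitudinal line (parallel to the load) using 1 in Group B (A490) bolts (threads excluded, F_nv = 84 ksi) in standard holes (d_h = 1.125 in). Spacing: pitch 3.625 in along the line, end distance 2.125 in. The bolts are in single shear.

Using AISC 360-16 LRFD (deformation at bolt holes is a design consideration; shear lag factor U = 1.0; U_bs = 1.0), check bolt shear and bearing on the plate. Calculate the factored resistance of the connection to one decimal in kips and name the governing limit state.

90.7 kips (bearing governs)

Bolt shear: A_b = π(1)²/4 = 0.7854 in². φR_n = 0.75 × 84 × 0.7854 × 3 × 1 = 148.4 kips.
Bearing (0.3125 in plate, F_u = 58 ksi): end bolts L_c = 2.125 − 1.125/2 = 1.5625, R_n = min(1.2×1.5625×0.3125×58, 2.4×1×0.3125×58) = 33.984 kips/bolt; interior L_c = 3.625 − 1.125 = 2.5, R_n = 43.5 kips/bolt. φR_n = 0.75 × (1×33.984 + 2×43.5) = 90.7 kips.
Governing: min(148.4, 90.7) = 90.7 kips → bearing.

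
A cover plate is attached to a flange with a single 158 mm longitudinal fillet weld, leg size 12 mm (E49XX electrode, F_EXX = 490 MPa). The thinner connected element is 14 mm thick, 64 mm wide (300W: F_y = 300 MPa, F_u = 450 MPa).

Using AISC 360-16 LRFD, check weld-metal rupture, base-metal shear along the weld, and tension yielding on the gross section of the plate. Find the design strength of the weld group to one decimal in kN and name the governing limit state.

Weld metal: throat = 0.707×12 = 8.484 mm, L = 158 mm. φR_n = 0.75 × 0.6 × 490 × 8.484 × 158 = 295.6 kN.
Base metal shear (14 mm plate): yield φR_n = 1.0×0.6×300×14×158 = 398.2 kN; rupture φR_n = 0.75×0.6×450×14×158 = 447.9 kN; take 398.2 kN (yield).
Tension yield (gross): A_g = 64×14 = 896 mm². φR_n = 0.90 × 300 × 896 = 241.9 kN.
Governing: min(295.6, 398.2, 241.9) = 241.9 kN → gross-section yield.

241.9 kN (gross-section yield governs)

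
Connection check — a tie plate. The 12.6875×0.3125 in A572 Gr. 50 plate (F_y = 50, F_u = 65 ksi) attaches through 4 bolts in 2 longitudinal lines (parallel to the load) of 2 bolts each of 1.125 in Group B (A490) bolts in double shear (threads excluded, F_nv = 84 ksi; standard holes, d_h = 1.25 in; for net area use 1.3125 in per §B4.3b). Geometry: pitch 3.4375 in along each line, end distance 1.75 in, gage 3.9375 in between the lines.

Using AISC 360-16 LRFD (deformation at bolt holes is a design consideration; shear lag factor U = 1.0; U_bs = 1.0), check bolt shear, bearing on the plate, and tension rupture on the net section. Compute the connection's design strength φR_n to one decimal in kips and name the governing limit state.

121.1 kips (bearing governs)

Bolt shear: A_b = π(1.125)²/4 = 0.99402 in². φR_n = 0.75 × 84 × 0.99402 × 4 × 2 = 501.0 kips.
Bearing (0.3125 in plate, F_u = 65 ksi): end bolts L_c = 1.75 − 1.25/2 = 1.125, R_n = min(1.2×1.125×0.3125×65, 2.4×1.125×0.3125×65) = 27.422 kips/bolt; interior L_c = 3.4375 − 1.25 = 2.1875, R_n = 53.32 kips/bolt. φR_n = 0.75 × (2×27.422 + 2×53.32) = 121.1 kips.
Tension rupture (net): A_n = (12.6875 − 2×1.3125)×0.3125 = 3.1445 in² (U = 1.0, A_e = A_n). φR_n = 0.75 × 65 × 3.1445 = 153.3 kips.
Governing: min(501.0, 121.1, 153.3) = 121.1 kips → bearing.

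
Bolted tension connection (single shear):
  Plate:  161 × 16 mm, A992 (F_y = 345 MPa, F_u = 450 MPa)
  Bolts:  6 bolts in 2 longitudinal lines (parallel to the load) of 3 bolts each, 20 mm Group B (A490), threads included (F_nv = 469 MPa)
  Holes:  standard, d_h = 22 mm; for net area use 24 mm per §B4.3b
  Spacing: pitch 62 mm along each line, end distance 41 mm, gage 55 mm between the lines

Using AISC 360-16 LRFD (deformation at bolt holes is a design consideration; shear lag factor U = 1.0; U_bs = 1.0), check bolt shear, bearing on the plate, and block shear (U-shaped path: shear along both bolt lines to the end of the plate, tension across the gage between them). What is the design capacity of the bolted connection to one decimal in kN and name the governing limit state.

663.0 kN (bolt shear governs)

Bolt shear: A_b = π(20)²/4 = 314.16 mm². φR_n = 0.75 × 469 × 314.16 × 6 × 1 = 663.0 kN.
Bearing (16 mm plate, F_u = 450 MPa): end bolts L_c = 41 − 22/2 = 30, R_n = min(1.2×30×16×450, 2.4×20×16×450) = 259.2 kN/bolt; interior L_c = 62 − 22 = 40, R_n = 345.6 kN/bolt. φR_n = 0.75 × (2×259.2 + 4×345.6) = 1425.6 kN.
Block shear: shear path 2×[41+2×62] = 2×165 mm, A_gv = 5280, A_nv = 2×(165 − 2.5×24)×16 = 3360 mm²; tension across gage: (55 − 1×24)×16 = 496 mm². R_n = min(0.6×450×3360, 0.6×345×5280) + 1.0×450×496 = min(907.2, 1093) + 223.2 = 1130.4 kN. φR_n = 0.75 × 1130.4 = 847.8 kN.
Governing: min(663.0, 1425.6, 847.8) = 663.0 kN → bolt shear.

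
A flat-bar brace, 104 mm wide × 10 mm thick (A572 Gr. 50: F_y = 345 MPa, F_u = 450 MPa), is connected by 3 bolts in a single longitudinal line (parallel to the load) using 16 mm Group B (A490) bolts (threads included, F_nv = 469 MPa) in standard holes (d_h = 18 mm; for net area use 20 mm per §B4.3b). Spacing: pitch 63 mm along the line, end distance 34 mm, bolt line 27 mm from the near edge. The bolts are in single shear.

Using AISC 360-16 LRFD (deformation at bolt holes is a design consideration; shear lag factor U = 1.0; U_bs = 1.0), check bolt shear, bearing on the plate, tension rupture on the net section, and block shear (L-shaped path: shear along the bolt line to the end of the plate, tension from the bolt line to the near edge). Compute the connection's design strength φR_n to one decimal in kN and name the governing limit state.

212.2 kN (bolt shear governs)

Bolt shear: A_b = π(16)²/4 = 201.06 mm². φR_n = 0.75 × 469 × 201.06 × 3 × 1 = 212.2 kN.
Bearing (10 mm plate, F_u = 450 MPa): end bolts L_c = 34 − 18/2 = 25, R_n = min(1.2×25×10×450, 2.4×16×10×450) = 135 kN/bolt; interior L_c = 63 − 18 = 45, R_n = 172.8 kN/bolt. φR_n = 0.75 × (1×135 + 2×172.8) = 360.5 kN.
Tension rupture (net): A_n = (104 − 1×20)×10 = 840 mm² (U = 1.0, A_e = A_n). φR_n = 0.75 × 450 × 840 = 283.5 kN.
Block shear: shear path 1×[34+2×63] = 1×160 mm, A_gv = 1600, A_nv = 1×(160 − 2.5×20)×10 = 1100 mm²; tension to near edge: (27 − 0.5×20)×10 = 170 mm². R_n = min(0.6×450×1100, 0.6×345×1600) + 1.0×450×170 = min(297, 331.2) + 76.5 = 373.5 kN. φR_n = 0.75 × 373.5 = 280.1 kN.
Governing: min(212.2, 360.5, 283.5, 280.1) = 212.2 kN → bolt shear.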